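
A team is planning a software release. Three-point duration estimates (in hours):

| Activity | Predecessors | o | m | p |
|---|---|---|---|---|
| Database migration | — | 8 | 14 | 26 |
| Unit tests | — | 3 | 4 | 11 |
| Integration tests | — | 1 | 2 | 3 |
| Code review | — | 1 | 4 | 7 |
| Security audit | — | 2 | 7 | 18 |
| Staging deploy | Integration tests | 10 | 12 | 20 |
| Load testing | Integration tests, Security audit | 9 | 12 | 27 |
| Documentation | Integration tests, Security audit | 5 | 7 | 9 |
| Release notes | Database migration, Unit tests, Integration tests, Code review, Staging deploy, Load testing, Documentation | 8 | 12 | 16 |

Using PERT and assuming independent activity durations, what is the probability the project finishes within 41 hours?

0.951

te_Database migration = (8 + 4·14 + 26)/6 = 90/6 = 15; σ²_Database migration = ((26−8)/6)² = 9.000
te_Unit tests = (3 + 4·4 + 11)/6 = 30/6 = 5; σ²_Unit tests = ((11−3)/6)² = 1.778
te_Integration tests = (1 + 4·2 + 3)/6 = 12/6 = 2; σ²_Integration tests = ((3−1)/6)² = 0.111
te_Code review = (1 + 4·4 + 7)/6 = 24/6 = 4; σ²_Code review = ((7−1)/6)² = 1.000
te_Security audit = (2 + 4·7 + 18)/6 = 48/6 = 8; σ²_Security audit = ((18−2)/6)² = 7.111
te_Staging deploy = (10 + 4·12 + 20)/6 = 78/6 = 13; σ²_Staging deploy = ((20−10)/6)² = 2.778
te_Load testing = (9 + 4·12 + 27)/6 = 84/6 = 14; σ²_Load testing = ((27−9)/6)² = 9.000
te_Documentation = (5 + 4·7 + 9)/6 = 42/6 = 7; σ²_Documentation = ((9−5)/6)² = 0.444
te_Release notes = (8 + 4·12 + 16)/6 = 72/6 = 12; σ²_Release notes = ((16−8)/6)² = 1.778

Forward pass:
ES_Database migration = 0; EF_Database migration = 15
ES_Unit tests = 0; EF_Unit tests = 5
ES_Integration tests = 0; EF_Integration tests = 2
ES_Code review = 0; EF_Code review = 4
ES_Security audit = 0; EF_Security audit = 8
ES_Staging deploy = 2; EF_Staging deploy = 2+13 = 15
ES_Load testing = max(EF_Integration tests=2, EF_Security audit=8) = 8; EF_Load testing = 8+14 = 22
ES_Documentation = max(EF_Integration tests=2, EF_Security audit=8) = 8; EF_Documentation = 8+7 = 15
ES_Release notes = max(EF_Database migration=15, EF_Unit tests=5, EF_Integration tests=2, EF_Code review=4, EF_Staging deploy=15, EF_Load testing=22, EF_Documentation=15) = 22; EF_Release notes = 22+12 = 34
Expected project duration μ = 34 hours. Critical path: Security audit → Load testing → Release notes.

Variance along critical path = 7.111 + 9.000 + 1.778 = 17.889; σ = √17.889 = 4.230 hours.
Z = (41 − 34) / 4.230 = 1.655
P(T ≤ 41) = Φ(1.655) ≈ 0.951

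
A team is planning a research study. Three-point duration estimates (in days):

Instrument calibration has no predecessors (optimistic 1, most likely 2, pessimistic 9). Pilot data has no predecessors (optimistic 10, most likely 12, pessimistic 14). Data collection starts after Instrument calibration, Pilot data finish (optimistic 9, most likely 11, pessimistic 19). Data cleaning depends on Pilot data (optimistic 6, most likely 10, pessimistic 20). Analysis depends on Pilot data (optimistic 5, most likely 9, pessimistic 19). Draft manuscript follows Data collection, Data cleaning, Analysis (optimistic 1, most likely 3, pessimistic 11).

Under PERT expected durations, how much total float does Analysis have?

2 days

te_Instrument calibration = (1 + 4·2 + 9)/6 = 18/6 = 3
te_Pilot data = (10 + 4·12 + 14)/6 = 72/6 = 12
te_Data collection = (9 + 4·11 + 19)/6 = 72/6 = 12
te_Data cleaning = (6 + 4·10 + 20)/6 = 66/6 = 11
te_Analysis = (5 + 4·9 + 19)/6 = 60/6 = 10
te_Draft manuscript = (1 + 4·3 + 11)/6 = 24/6 = 4

Forward pass:
ES_Instrument calibration = 0; EF_Instrument calibration = 3
ES_Pilot data = 0; EF_Pilot data = 12
ES_Data collection = max(EF_Instrument calibration=3, EF_Pilot data=12) = 12; EF_Data collection = 12+12 = 24
ES_Data cleaning = 12; EF_Data cleaning = 12+11 = 23
ES_Analysis = 12; EF_Analysis = 12+10 = 22
ES_Draft manuscript = max(EF_Data collection=24, EF_Data cleaning=23, EF_Analysis=22) = 24; EF_Draft manuscript = 24+4 = 28
Expected project duration μ = 28 days. Critical path: Pilot data → Data collection → Draft manuscript.

Backward pass:
LF_Draft manuscript = 28; LS_Draft manuscript = 28−4 = 24
LF_Analysis = LS_Draft manuscript = 24; LS_Analysis = 24−10 = 14
LF_Data cleaning = LS_Draft manuscript = 24; LS_Data cleaning = 24−11 = 13
LF_Data collection = LS_Draft manuscript = 24; LS_Data collection = 24−12 = 12
LF_Pilot data = min(LS_Data collection=12, LS_Data cleaning=13, LS_Analysis=14) = 12; LS_Pilot data = 12−12 = 0
LF_Instrument calibration = LS_Data collection = 12; LS_Instrument calibration = 12−3 = 9
Slack_Analysis = LS_Analysis − ES_Analysis = 14 − 12 = 2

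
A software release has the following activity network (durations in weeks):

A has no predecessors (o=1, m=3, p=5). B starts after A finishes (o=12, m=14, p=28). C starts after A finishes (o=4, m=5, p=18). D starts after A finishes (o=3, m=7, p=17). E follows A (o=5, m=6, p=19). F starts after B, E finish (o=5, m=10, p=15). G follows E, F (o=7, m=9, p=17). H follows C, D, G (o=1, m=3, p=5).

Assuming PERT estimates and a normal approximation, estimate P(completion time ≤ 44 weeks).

0.707

te_A = (1 + 4·3 + 5)/6 = 18/6 = 3; σ²_A = ((5−1)/6)² = 0.444
te_B = (12 + 4·14 + 28)/6 = 96/6 = 16; σ²_B = ((28−12)/6)² = 7.111
te_C = (4 + 4·5 + 18)/6 = 42/6 = 7; σ²_C = ((18−4)/6)² = 5.444
te_D = (3 + 4·7 + 17)/6 = 48/6 = 8; σ²_D = ((17−3)/6)² = 5.444
te_E = (5 + 4·6 + 19)/6 = 48/6 = 8; σ²_E = ((19−5)/6)² = 5.444
te_F = (5 + 4·10 + 15)/6 = 60/6 = 10; σ²_F = ((15−5)/6)² = 2.778
te_G = (7 + 4·9 + 17)/6 = 60/6 = 10; σ²_G = ((17−7)/6)² = 2.778
te_H = (1 + 4·3 + 5)/6 = 18/6 = 3; σ²_H = ((5−1)/6)² = 0.444

Forward pass:
ES_A = 0; EF_A = 3
ES_B = 3; EF_B = 3+16 = 19
ES_C = 3; EF_C = 3+7 = 10
ES_D = 3; EF_D = 3+8 = 11
ES_E = 3; EF_E = 3+8 = 11
ES_F = max(EF_B=19, EF_E=11) = 19; EF_F = 19+10 = 29
ES_G = max(EF_E=11, EF_F=29) = 29; EF_G = 29+10 = 39
ES_H = max(EF_C=10, EF_D=11, EF_G=39) = 39; EF_H = 39+3 = 42
Expected project duration μ = 42 weeks. Critical path: A → B → F → G → H.

Variance along critical path = 0.444 + 7.111 + 2.778 + 2.778 + 0.444 = 13.556; σ = √13.556 = 3.682 weeks.
Z = (44 − 42) / 3.682 = 0.543
P(T ≤ 44) = Φ(0.543) ≈ 0.707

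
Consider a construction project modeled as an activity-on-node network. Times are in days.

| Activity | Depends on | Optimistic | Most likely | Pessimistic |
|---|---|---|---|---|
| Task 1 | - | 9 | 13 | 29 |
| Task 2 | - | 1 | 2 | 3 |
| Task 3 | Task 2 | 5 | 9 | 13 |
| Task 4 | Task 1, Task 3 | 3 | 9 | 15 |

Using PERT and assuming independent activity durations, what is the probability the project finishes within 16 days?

0.020

te_Task 1 = (9 + 4·13 + 29)/6 = 90/6 = 15; σ²_Task 1 = ((29−9)/6)² = 11.111
te_Task 2 = (1 + 4·2 + 3)/6 = 12/6 = 2; σ²_Task 2 = ((3−1)/6)² = 0.111
te_Task 3 = (5 + 4·9 + 13)/6 = 54/6 = 9; σ²_Task 3 = ((13−5)/6)² = 1.778
te_Task 4 = (3 + 4·9 + 15)/6 = 54/6 = 9; σ²_Task 4 = ((15−3)/6)² = 4.000

Forward pass:
ES_Task 1 = 0; EF_Task 1 = 15
ES_Task 2 = 0; EF_Task 2 = 2
ES_Task 3 = 2; EF_Task 3 = 2+9 = 11
ES_Task 4 = max(EF_Task 1=15, EF_Task 3=11) = 15; EF_Task 4 = 15+9 = 24
Expected project duration μ = 24 days. Critical path: Task 1 → Task 4.

Variance along critical path = 11.111 + 4.000 = 15.111; σ = √15.111 = 3.887 days.
Z = (16 − 24) / 3.887 = -2.058
P(T ≤ 16) = Φ(-2.058) ≈ 0.020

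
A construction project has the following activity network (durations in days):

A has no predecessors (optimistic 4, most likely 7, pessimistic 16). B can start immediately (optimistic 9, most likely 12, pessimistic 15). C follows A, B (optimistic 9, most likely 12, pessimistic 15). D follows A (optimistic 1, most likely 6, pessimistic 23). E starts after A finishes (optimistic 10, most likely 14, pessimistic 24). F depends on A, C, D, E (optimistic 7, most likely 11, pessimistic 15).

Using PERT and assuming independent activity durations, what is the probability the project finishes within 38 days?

0.939

te_A = (4 + 4·7 + 16)/6 = 48/6 = 8; σ²_A = ((16−4)/6)² = 4.000
te_B = (9 + 4·12 + 15)/6 = 72/6 = 12; σ²_B = ((15−9)/6)² = 1.000
te_C = (9 + 4·12 + 15)/6 = 72/6 = 12; σ²_C = ((15−9)/6)² = 1.000
te_D = (1 + 4·6 + 23)/6 = 48/6 = 8; σ²_D = ((23−1)/6)² = 13.444
te_E = (10 + 4·14 + 24)/6 = 90/6 = 15; σ²_E = ((24−10)/6)² = 5.444
te_F = (7 + 4·11 + 15)/6 = 66/6 = 11; σ²_F = ((15−7)/6)² = 1.778

Forward pass:
ES_A = 0; EF_A = 8
ES_B = 0; EF_B = 12
ES_C = max(EF_A=8, EF_B=12) = 12; EF_C = 12+12 = 24
ES_D = 8; EF_D = 8+8 = 16
ES_E = 8; EF_E = 8+15 = 23
ES_F = max(EF_A=8, EF_C=24, EF_D=16, EF_E=23) = 24; EF_F = 24+11 = 35
Expected project duration μ = 35 days. Critical path: B → C → F.

Variance along critical path = 1.000 + 1.000 + 1.778 = 3.778; σ = √3.778 = 1.944 days.
Z = (38 − 35) / 1.944 = 1.543
P(T ≤ 38) = Φ(1.543) ≈ 0.939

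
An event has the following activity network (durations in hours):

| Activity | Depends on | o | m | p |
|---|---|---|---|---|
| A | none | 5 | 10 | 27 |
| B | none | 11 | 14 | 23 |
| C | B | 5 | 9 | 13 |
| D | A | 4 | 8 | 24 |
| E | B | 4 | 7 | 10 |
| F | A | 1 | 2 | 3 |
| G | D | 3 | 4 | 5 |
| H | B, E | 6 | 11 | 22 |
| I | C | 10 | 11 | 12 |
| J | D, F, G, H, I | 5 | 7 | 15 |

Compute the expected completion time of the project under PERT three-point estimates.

43 hours

te_A = (5 + 4·10 + 27)/6 = 72/6 = 12
te_B = (11 + 4·14 + 23)/6 = 90/6 = 15
te_C = (5 + 4·9 + 13)/6 = 54/6 = 9
te_D = (4 + 4·8 + 24)/6 = 60/6 = 10
te_E = (4 + 4·7 + 10)/6 = 42/6 = 7
te_F = (1 + 4·2 + 3)/6 = 12/6 = 2
te_G = (3 + 4·4 + 5)/6 = 24/6 = 4
te_H = (6 + 4·11 + 22)/6 = 72/6 = 12
te_I = (10 + 4·11 + 12)/6 = 66/6 = 11
te_J = (5 + 4·7 + 15)/6 = 48/6 = 8

Forward pass:
ES_A = 0; EF_A = 12
ES_B = 0; EF_B = 15
ES_C = 15; EF_C = 15+9 = 24
ES_D = 12; EF_D = 12+10 = 22
ES_E = 15; EF_E = 15+7 = 22
ES_F = 12; EF_F = 12+2 = 14
ES_G = 22; EF_G = 22+4 = 26
ES_H = max(EF_B=15, EF_E=22) = 22; EF_H = 22+12 = 34
ES_I = 24; EF_I = 24+11 = 35
ES_J = max(EF_D=22, EF_F=14, EF_G=26, EF_H=34, EF_I=35) = 35; EF_J = 35+8 = 43
Expected project duration μ = 43 hours. Critical path: B → C → I → J.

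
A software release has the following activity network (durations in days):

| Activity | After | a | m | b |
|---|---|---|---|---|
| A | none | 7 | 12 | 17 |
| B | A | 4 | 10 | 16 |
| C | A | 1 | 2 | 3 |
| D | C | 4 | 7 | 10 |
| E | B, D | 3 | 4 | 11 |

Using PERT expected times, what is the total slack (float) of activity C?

1 days

te_A = (7 + 4·12 + 17)/6 = 72/6 = 12
te_B = (4 + 4·10 + 16)/6 = 60/6 = 10
te_C = (1 + 4·2 + 3)/6 = 12/6 = 2
te_D = (4 + 4·7 + 10)/6 = 42/6 = 7
te_E = (3 + 4·4 + 11)/6 = 30/6 = 5

Forward pass:
ES_A = 0; EF_A = 12
ES_B = 12; EF_B = 12+10 = 22
ES_C = 12; EF_C = 12+2 = 14
ES_D = 14; EF_D = 14+7 = 21
ES_E = max(EF_B=22, EF_D=21) = 22; EF_E = 22+5 = 27
Expected project duration μ = 27 days. Critical path: A → B → E.

Backward pass:
LF_E = 27; LS_E = 27−5 = 22
LF_D = LS_E = 22; LS_D = 22−7 = 15
LF_C = LS_D = 15; LS_C = 15−2 = 13
LF_B = LS_E = 22; LS_B = 22−10 = 12
LF_A = min(LS_B=12, LS_C=13) = 12; LS_A = 12−12 = 0
Slack_C = LS_C − ES_C = 13 − 12 = 1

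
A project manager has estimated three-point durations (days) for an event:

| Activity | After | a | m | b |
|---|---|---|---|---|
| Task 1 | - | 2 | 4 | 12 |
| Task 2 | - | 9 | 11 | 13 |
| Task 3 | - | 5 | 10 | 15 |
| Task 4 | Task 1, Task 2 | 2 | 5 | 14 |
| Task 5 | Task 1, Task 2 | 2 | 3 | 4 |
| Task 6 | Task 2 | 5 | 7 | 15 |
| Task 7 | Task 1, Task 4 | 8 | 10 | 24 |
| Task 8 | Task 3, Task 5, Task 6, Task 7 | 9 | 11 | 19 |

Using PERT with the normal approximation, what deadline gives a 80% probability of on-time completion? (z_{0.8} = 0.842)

te_Task 1 = (2 + 4·4 + 12)/6 = 30/6 = 5; σ²_Task 1 = ((12−2)/6)² = 2.778
te_Task 2 = (9 + 4·11 + 13)/6 = 66/6 = 11; σ²_Task 2 = ((13−9)/6)² = 0.444
te_Task 3 = (5 + 4·10 + 15)/6 = 60/6 = 10; σ²_Task 3 = ((15−5)/6)² = 2.778
te_Task 4 = (2 + 4·5 + 14)/6 = 36/6 = 6; σ²_Task 4 = ((14−2)/6)² = 4.000
te_Task 5 = (2 + 4·3 + 4)/6 = 18/6 = 3; σ²_Task 5 = ((4−2)/6)² = 0.111
te_Task 6 = (5 + 4·7 + 15)/6 = 48/6 = 8; σ²_Task 6 = ((15−5)/6)² = 2.778
te_Task 7 = (8 + 4·10 + 24)/6 = 72/6 = 12; σ²_Task 7 = ((24−8)/6)² = 7.111
te_Task 8 = (9 + 4·11 + 19)/6 = 72/6 = 12; σ²_Task 8 = ((19−9)/6)² = 2.778

Forward pass:
ES_Task 1 = 0; EF_Task 1 = 5
ES_Task 2 = 0; EF_Task 2 = 11
ES_Task 3 = 0; EF_Task 3 = 10
ES_Task 4 = max(EF_Task 1=5, EF_Task 2=11) = 11; EF_Task 4 = 11+6 = 17
ES_Task 5 = max(EF_Task 1=5, EF_Task 2=11) = 11; EF_Task 5 = 11+3 = 14
ES_Task 6 = 11; EF_Task 6 = 11+8 = 19
ES_Task 7 = max(EF_Task 1=5, EF_Task 4=17) = 17; EF_Task 7 = 17+12 = 29
ES_Task 8 = max(EF_Task 3=10, EF_Task 5=14, EF_Task 6=19, EF_Task 7=29) = 29; EF_Task 8 = 29+12 = 41
Expected project duration μ = 41 days. Critical path: Task 2 → Task 4 → Task 7 → Task 8.

Variance along critical path = 0.444 + 4.000 + 7.111 + 2.778 = 14.333; σ = 3.786 days.
D = μ + z·σ = 41 + 0.842·3.786 = 44.2 days

44.2 days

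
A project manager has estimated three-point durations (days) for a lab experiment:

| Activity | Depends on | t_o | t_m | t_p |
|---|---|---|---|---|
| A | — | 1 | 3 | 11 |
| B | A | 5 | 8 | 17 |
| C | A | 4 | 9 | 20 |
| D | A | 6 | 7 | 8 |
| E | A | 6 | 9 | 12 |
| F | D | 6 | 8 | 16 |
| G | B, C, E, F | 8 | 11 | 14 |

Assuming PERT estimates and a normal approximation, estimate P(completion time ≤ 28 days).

te_A = (1 + 4·3 + 11)/6 = 24/6 = 4; σ²_A = ((11−1)/6)² = 2.778
te_B = (5 + 4·8 + 17)/6 = 54/6 = 9; σ²_B = ((17−5)/6)² = 4.000
te_C = (4 + 4·9 + 20)/6 = 60/6 = 10; σ²_C = ((20−4)/6)² = 7.111
te_D = (6 + 4·7 + 8)/6 = 42/6 = 7; σ²_D = ((8−6)/6)² = 0.111
te_E = (6 + 4·9 + 12)/6 = 54/6 = 9; σ²_E = ((12−6)/6)² = 1.000
te_F = (6 + 4·8 + 16)/6 = 54/6 = 9; σ²_F = ((16−6)/6)² = 2.778
te_G = (8 + 4·11 + 14)/6 = 66/6 = 11; σ²_G = ((14−8)/6)² = 1.000

Forward pass:
ES_A = 0; EF_A = 4
ES_B = 4; EF_B = 4+9 = 13
ES_C = 4; EF_C = 4+10 = 14
ES_D = 4; EF_D = 4+7 = 11
ES_E = 4; EF_E = 4+9 = 13
ES_F = 11; EF_F = 11+9 = 20
ES_G = max(EF_B=13, EF_C=14, EF_E=13, EF_F=20) = 20; EF_G = 20+11 = 31
Expected project duration μ = 31 days. Critical path: A → D → F → G.

Variance along critical path = 2.778 + 0.111 + 2.778 + 1.000 = 6.667; σ = √6.667 = 2.582 days.
Z = (28 − 31) / 2.582 = -1.162
P(T ≤ 28) = Φ(-1.162) ≈ 0.123

0.123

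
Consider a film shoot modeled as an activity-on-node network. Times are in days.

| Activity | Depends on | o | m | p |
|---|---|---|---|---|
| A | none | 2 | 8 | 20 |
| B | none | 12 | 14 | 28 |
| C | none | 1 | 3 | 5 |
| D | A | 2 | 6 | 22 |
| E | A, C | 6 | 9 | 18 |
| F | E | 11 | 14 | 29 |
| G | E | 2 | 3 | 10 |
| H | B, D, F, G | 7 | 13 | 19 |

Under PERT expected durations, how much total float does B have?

19 days

te_A = (2 + 4·8 + 20)/6 = 54/6 = 9
te_B = (12 + 4·14 + 28)/6 = 96/6 = 16
te_C = (1 + 4·3 + 5)/6 = 18/6 = 3
te_D = (2 + 4·6 + 22)/6 = 48/6 = 8
te_E = (6 + 4·9 + 18)/6 = 60/6 = 10
te_F = (11 + 4·14 + 29)/6 = 96/6 = 16
te_G = (2 + 4·3 + 10)/6 = 24/6 = 4
te_H = (7 + 4·13 + 19)/6 = 78/6 = 13

Forward pass:
ES_A = 0; EF_A = 9
ES_B = 0; EF_B = 16
ES_C = 0; EF_C = 3
ES_D = 9; EF_D = 9+8 = 17
ES_E = max(EF_A=9, EF_C=3) = 9; EF_E = 9+10 = 19
ES_F = 19; EF_F = 19+16 = 35
ES_G = 19; EF_G = 19+4 = 23
ES_H = max(EF_B=16, EF_D=17, EF_F=35, EF_G=23) = 35; EF_H = 35+13 = 48
Expected project duration μ = 48 days. Critical path: A → E → F → H.

Backward pass:
LF_H = 48; LS_H = 48−13 = 35
LF_G = LS_H = 35; LS_G = 35−4 = 31
LF_F = LS_H = 35; LS_F = 35−16 = 19
LF_E = min(LS_F=19, LS_G=31) = 19; LS_E = 19−10 = 9
LF_D = LS_H = 35; LS_D = 35−8 = 27
LF_C = LS_E = 9; LS_C = 9−3 = 6
LF_B = LS_H = 35; LS_B = 35−16 = 19
LF_A = min(LS_D=27, LS_E=9) = 9; LS_A = 9−9 = 0
Slack_B = LS_B − ES_B = 19 − 0 = 19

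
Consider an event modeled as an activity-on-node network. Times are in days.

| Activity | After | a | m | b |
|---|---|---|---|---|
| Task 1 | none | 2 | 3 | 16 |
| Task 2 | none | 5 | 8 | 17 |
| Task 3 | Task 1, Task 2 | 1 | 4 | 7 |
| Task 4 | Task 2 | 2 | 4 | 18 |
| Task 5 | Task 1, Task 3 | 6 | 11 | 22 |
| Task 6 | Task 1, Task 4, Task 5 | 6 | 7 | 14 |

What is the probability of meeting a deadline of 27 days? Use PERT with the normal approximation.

te_Task 1 = (2 + 4·3 + 16)/6 = 30/6 = 5; σ²_Task 1 = ((16−2)/6)² = 5.444
te_Task 2 = (5 + 4·8 + 17)/6 = 54/6 = 9; σ²_Task 2 = ((17−5)/6)² = 4.000
te_Task 3 = (1 + 4·4 + 7)/6 = 24/6 = 4; σ²_Task 3 = ((7−1)/6)² = 1.000
te_Task 4 = (2 + 4·4 + 18)/6 = 36/6 = 6; σ²_Task 4 = ((18−2)/6)² = 7.111
te_Task 5 = (6 + 4·11 + 22)/6 = 72/6 = 12; σ²_Task 5 = ((22−6)/6)² = 7.111
te_Task 6 = (6 + 4·7 + 14)/6 = 48/6 = 8; σ²_Task 6 = ((14−6)/6)² = 1.778

Forward pass:
ES_Task 1 = 0; EF_Task 1 = 5
ES_Task 2 = 0; EF_Task 2 = 9
ES_Task 3 = max(EF_Task 1=5, EF_Task 2=9) = 9; EF_Task 3 = 9+4 = 13
ES_Task 4 = 9; EF_Task 4 = 9+6 = 15
ES_Task 5 = max(EF_Task 1=5, EF_Task 3=13) = 13; EF_Task 5 = 13+12 = 25
ES_Task 6 = max(EF_Task 1=5, EF_Task 4=15, EF_Task 5=25) = 25; EF_Task 6 = 25+8 = 33
Expected project duration μ = 33 days. Critical path: Task 2 → Task 3 → Task 5 → Task 6.

Variance along critical path = 4.000 + 1.000 + 7.111 + 1.778 = 13.889; σ = √13.889 = 3.727 days.
Z = (27 − 33) / 3.727 = -1.610
P(T ≤ 27) = Φ(-1.610) ≈ 0.054

0.054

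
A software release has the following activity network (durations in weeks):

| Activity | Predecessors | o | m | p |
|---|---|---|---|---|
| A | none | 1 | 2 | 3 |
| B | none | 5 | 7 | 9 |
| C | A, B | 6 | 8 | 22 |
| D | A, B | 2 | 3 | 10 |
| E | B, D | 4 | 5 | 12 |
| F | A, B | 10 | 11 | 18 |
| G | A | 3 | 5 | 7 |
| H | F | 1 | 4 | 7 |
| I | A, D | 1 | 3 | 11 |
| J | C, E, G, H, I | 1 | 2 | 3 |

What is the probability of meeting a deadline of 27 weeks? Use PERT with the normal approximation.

te_A = (1 + 4·2 + 3)/6 = 12/6 = 2; σ²_A = ((3−1)/6)² = 0.111
te_B = (5 + 4·7 + 9)/6 = 42/6 = 7; σ²_B = ((9−5)/6)² = 0.444
te_C = (6 + 4·8 + 22)/6 = 60/6 = 10; σ²_C = ((22−6)/6)² = 7.111
te_D = (2 + 4·3 + 10)/6 = 24/6 = 4; σ²_D = ((10−2)/6)² = 1.778
te_E = (4 + 4·5 + 12)/6 = 36/6 = 6; σ²_E = ((12−4)/6)² = 1.778
te_F = (10 + 4·11 + 18)/6 = 72/6 = 12; σ²_F = ((18−10)/6)² = 1.778
te_G = (3 + 4·5 + 7)/6 = 30/6 = 5; σ²_G = ((7−3)/6)² = 0.444
te_H = (1 + 4·4 + 7)/6 = 24/6 = 4; σ²_H = ((7−1)/6)² = 1.000
te_I = (1 + 4·3 + 11)/6 = 24/6 = 4; σ²_I = ((11−1)/6)² = 2.778
te_J = (1 + 4·2 + 3)/6 = 12/6 = 2; σ²_J = ((3−1)/6)² = 0.111

Forward pass:
ES_A = 0; EF_A = 2
ES_B = 0; EF_B = 7
ES_C = max(EF_A=2, EF_B=7) = 7; EF_C = 7+10 = 17
ES_D = max(EF_A=2, EF_B=7) = 7; EF_D = 7+4 = 11
ES_E = max(EF_B=7, EF_D=11) = 11; EF_E = 11+6 = 17
ES_F = max(EF_A=2, EF_B=7) = 7; EF_F = 7+12 = 19
ES_G = 2; EF_G = 2+5 = 7
ES_H = 19; EF_H = 19+4 = 23
ES_I = max(EF_A=2, EF_D=11) = 11; EF_I = 11+4 = 15
ES_J = max(EF_C=17, EF_E=17, EF_G=7, EF_H=23, EF_I=15) = 23; EF_J = 23+2 = 25
Expected project duration μ = 25 weeks. Critical path: B → F → H → J.

Variance along critical path = 0.444 + 1.778 + 1.000 + 0.111 = 3.333; σ = √3.333 = 1.826 weeks.
Z = (27 − 25) / 1.826 = 1.095
P(T ≤ 27) = Φ(1.095) ≈ 0.863

0.863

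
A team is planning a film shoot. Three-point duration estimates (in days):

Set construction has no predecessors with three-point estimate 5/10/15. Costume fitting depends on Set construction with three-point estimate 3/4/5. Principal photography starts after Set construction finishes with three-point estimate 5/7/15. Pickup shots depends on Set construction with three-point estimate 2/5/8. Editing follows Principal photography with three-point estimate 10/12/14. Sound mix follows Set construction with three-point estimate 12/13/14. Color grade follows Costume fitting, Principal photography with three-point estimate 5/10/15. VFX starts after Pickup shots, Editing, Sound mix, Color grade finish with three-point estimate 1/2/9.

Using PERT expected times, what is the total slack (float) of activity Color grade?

2 days

te_Set construction = (5 + 4·10 + 15)/6 = 60/6 = 10
te_Costume fitting = (3 + 4·4 + 5)/6 = 24/6 = 4
te_Principal photography = (5 + 4·7 + 15)/6 = 48/6 = 8
te_Pickup shots = (2 + 4·5 + 8)/6 = 30/6 = 5
te_Editing = (10 + 4·12 + 14)/6 = 72/6 = 12
te_Sound mix = (12 + 4·13 + 14)/6 = 78/6 = 13
te_Color grade = (5 + 4·10 + 15)/6 = 60/6 = 10
te_VFX = (1 + 4·2 + 9)/6 = 18/6 = 3

Forward pass:
ES_Set construction = 0; EF_Set construction = 10
ES_Costume fitting = 10; EF_Costume fitting = 10+4 = 14
ES_Principal photography = 10; EF_Principal photography = 10+8 = 18
ES_Pickup shots = 10; EF_Pickup shots = 10+5 = 15
ES_Editing = 18; EF_Editing = 18+12 = 30
ES_Sound mix = 10; EF_Sound mix = 10+13 = 23
ES_Color grade = max(EF_Costume fitting=14, EF_Principal photography=18) = 18; EF_Color grade = 18+10 = 28
ES_VFX = max(EF_Pickup shots=15, EF_Editing=30, EF_Sound mix=23, EF_Color grade=28) = 30; EF_VFX = 30+3 = 33
Expected project duration μ = 33 days. Critical path: Set construction → Principal photography → Editing → VFX.

Backward pass:
LF_VFX = 33; LS_VFX = 33−3 = 30
LF_Color grade = LS_VFX = 30; LS_Color grade = 30−10 = 20
LF_Sound mix = LS_VFX = 30; LS_Sound mix = 30−13 = 17
LF_Editing = LS_VFX = 30; LS_Editing = 30−12 = 18
LF_Pickup shots = LS_VFX = 30; LS_Pickup shots = 30−5 = 25
LF_Principal photography = min(LS_Editing=18, LS_Color grade=20) = 18; LS_Principal photography = 18−8 = 10
LF_Costume fitting = LS_Color grade = 20; LS_Costume fitting = 20−4 = 16
LF_Set construction = min(LS_Costume fitting=16, LS_Principal photography=10, LS_Pickup shots=25, LS_Sound mix=17) = 10; LS_Set construction = 10−10 = 0
Slack_Color grade = LS_Color grade − ES_Color grade = 20 − 18 = 2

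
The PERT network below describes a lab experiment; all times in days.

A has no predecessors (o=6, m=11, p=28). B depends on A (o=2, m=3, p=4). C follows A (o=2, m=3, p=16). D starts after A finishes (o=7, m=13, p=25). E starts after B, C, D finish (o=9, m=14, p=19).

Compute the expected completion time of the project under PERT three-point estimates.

te_A = (6 + 4·11 + 28)/6 = 78/6 = 13
te_B = (2 + 4·3 + 4)/6 = 18/6 = 3
te_C = (2 + 4·3 + 16)/6 = 30/6 = 5
te_D = (7 + 4·13 + 25)/6 = 84/6 = 14
te_E = (9 + 4·14 + 19)/6 = 84/6 = 14

Forward pass:
ES_A = 0; EF_A = 13
ES_B = 13; EF_B = 13+3 = 16
ES_C = 13; EF_C = 13+5 = 18
ES_D = 13; EF_D = 13+14 = 27
ES_E = max(EF_B=16, EF_C=18, EF_D=27) = 27; EF_E = 27+14 = 41
Expected project duration μ = 41 days. Critical path: A → D → E.

41 days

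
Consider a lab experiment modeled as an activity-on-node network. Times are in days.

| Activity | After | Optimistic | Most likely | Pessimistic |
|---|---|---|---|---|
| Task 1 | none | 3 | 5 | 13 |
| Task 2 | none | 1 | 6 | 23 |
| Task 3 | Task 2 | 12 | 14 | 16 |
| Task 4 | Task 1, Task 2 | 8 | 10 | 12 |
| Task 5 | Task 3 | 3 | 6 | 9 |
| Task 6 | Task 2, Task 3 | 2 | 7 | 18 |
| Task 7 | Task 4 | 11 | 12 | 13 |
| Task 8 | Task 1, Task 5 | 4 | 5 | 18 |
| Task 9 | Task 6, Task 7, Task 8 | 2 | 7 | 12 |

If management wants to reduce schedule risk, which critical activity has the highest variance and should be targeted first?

te_Task 1 = (3 + 4·5 + 13)/6 = 36/6 = 6; σ²_Task 1 = ((13−3)/6)² = 2.778
te_Task 2 = (1 + 4·6 + 23)/6 = 48/6 = 8; σ²_Task 2 = ((23−1)/6)² = 13.444
te_Task 3 = (12 + 4·14 + 16)/6 = 84/6 = 14; σ²_Task 3 = ((16−12)/6)² = 0.444
te_Task 4 = (8 + 4·10 + 12)/6 = 60/6 = 10; σ²_Task 4 = ((12−8)/6)² = 0.444
te_Task 5 = (3 + 4·6 + 9)/6 = 36/6 = 6; σ²_Task 5 = ((9−3)/6)² = 1.000
te_Task 6 = (2 + 4·7 + 18)/6 = 48/6 = 8; σ²_Task 6 = ((18−2)/6)² = 7.111
te_Task 7 = (11 + 4·12 + 13)/6 = 72/6 = 12; σ²_Task 7 = ((13−11)/6)² = 0.111
te_Task 8 = (4 + 4·5 + 18)/6 = 42/6 = 7; σ²_Task 8 = ((18−4)/6)² = 5.444
te_Task 9 = (2 + 4·7 + 12)/6 = 42/6 = 7; σ²_Task 9 = ((12−2)/6)² = 2.778

Forward pass:
ES_Task 1 = 0; EF_Task 1 = 6
ES_Task 2 = 0; EF_Task 2 = 8
ES_Task 3 = 8; EF_Task 3 = 8+14 = 22
ES_Task 4 = max(EF_Task 1=6, EF_Task 2=8) = 8; EF_Task 4 = 8+10 = 18
ES_Task 5 = 22; EF_Task 5 = 22+6 = 28
ES_Task 6 = max(EF_Task 2=8, EF_Task 3=22) = 22; EF_Task 6 = 22+8 = 30
ES_Task 7 = 18; EF_Task 7 = 18+12 = 30
ES_Task 8 = max(EF_Task 1=6, EF_Task 5=28) = 28; EF_Task 8 = 28+7 = 35
ES_Task 9 = max(EF_Task 6=30, EF_Task 7=30, EF_Task 8=35) = 35; EF_Task 9 = 35+7 = 42
Expected project duration μ = 42 days. Critical path: Task 2 → Task 3 → Task 5 → Task 8 → Task 9.

Variances on critical path: σ²_Task 2=13.444, σ²_Task 3=0.444, σ²_Task 5=1.000, σ²_Task 8=5.444, σ²_Task 9=2.778.
Largest is σ²_Task 2 = 13.444.

Task 2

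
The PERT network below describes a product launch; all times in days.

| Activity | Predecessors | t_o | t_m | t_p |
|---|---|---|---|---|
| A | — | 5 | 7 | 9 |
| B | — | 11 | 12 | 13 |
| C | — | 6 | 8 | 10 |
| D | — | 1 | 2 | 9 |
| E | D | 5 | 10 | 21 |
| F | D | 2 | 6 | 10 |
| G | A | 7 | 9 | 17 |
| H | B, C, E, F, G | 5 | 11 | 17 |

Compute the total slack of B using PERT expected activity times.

te_A = (5 + 4·7 + 9)/6 = 42/6 = 7
te_B = (11 + 4·12 + 13)/6 = 72/6 = 12
te_C = (6 + 4·8 + 10)/6 = 48/6 = 8
te_D = (1 + 4·2 + 9)/6 = 18/6 = 3
te_E = (5 + 4·10 + 21)/6 = 66/6 = 11
te_F = (2 + 4·6 + 10)/6 = 36/6 = 6
te_G = (7 + 4·9 + 17)/6 = 60/6 = 10
te_H = (5 + 4·11 + 17)/6 = 66/6 = 11

Forward pass:
ES_A = 0; EF_A = 7
ES_B = 0; EF_B = 12
ES_C = 0; EF_C = 8
ES_D = 0; EF_D = 3
ES_E = 3; EF_E = 3+11 = 14
ES_F = 3; EF_F = 3+6 = 9
ES_G = 7; EF_G = 7+10 = 17
ES_H = max(EF_B=12, EF_C=8, EF_E=14, EF_F=9, EF_G=17) = 17; EF_H = 17+11 = 28
Expected project duration μ = 28 days. Critical path: A → G → H.

Backward pass:
LF_H = 28; LS_H = 28−11 = 17
LF_G = LS_H = 17; LS_G = 17−10 = 7
LF_F = LS_H = 17; LS_F = 17−6 = 11
LF_E = LS_H = 17; LS_E = 17−11 = 6
LF_D = min(LS_E=6, LS_F=11) = 6; LS_D = 6−3 = 3
LF_C = LS_H = 17; LS_C = 17−8 = 9
LF_B = LS_H = 17; LS_B = 17−12 = 5
LF_A = LS_G = 7; LS_A = 7−7 = 0
Slack_B = LS_B − ES_B = 5 − 0 = 5

5 days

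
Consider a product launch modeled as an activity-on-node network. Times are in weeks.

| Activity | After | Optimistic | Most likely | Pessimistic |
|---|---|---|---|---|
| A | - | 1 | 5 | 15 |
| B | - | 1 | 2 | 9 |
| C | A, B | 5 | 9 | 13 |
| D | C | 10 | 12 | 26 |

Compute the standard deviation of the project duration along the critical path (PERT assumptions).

te_A = (1 + 4·5 + 15)/6 = 36/6 = 6; σ²_A = ((15−1)/6)² = 5.444
te_B = (1 + 4·2 + 9)/6 = 18/6 = 3; σ²_B = ((9−1)/6)² = 1.778
te_C = (5 + 4·9 + 13)/6 = 54/6 = 9; σ²_C = ((13−5)/6)² = 1.778
te_D = (10 + 4·12 + 26)/6 = 84/6 = 14; σ²_D = ((26−10)/6)² = 7.111

Forward pass:
ES_A = 0; EF_A = 6
ES_B = 0; EF_B = 3
ES_C = max(EF_A=6, EF_B=3) = 6; EF_C = 6+9 = 15
ES_D = 15; EF_D = 15+14 = 29
Expected project duration μ = 29 weeks. Critical path: A → C → D.

Variance along critical path = 5.444 + 1.778 + 7.111 = 14.333
σ = √14.333 = 3.786 weeks

3.79 weeks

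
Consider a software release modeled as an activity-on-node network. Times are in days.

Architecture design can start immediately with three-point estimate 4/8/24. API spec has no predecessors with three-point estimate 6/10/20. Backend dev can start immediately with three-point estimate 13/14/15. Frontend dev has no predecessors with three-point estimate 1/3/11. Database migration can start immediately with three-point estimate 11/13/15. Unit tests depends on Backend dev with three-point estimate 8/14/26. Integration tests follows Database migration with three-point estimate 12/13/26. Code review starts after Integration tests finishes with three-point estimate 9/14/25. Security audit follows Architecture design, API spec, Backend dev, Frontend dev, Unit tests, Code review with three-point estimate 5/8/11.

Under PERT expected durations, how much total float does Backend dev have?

te_Architecture design = (4 + 4·8 + 24)/6 = 60/6 = 10
te_API spec = (6 + 4·10 + 20)/6 = 66/6 = 11
te_Backend dev = (13 + 4·14 + 15)/6 = 84/6 = 14
te_Frontend dev = (1 + 4·3 + 11)/6 = 24/6 = 4
te_Database migration = (11 + 4·13 + 15)/6 = 78/6 = 13
te_Unit tests = (8 + 4·14 + 26)/6 = 90/6 = 15
te_Integration tests = (12 + 4·13 + 26)/6 = 90/6 = 15
te_Code review = (9 + 4·14 + 25)/6 = 90/6 = 15
te_Security audit = (5 + 4·8 + 11)/6 = 48/6 = 8

Forward pass:
ES_Architecture design = 0; EF_Architecture design = 10
ES_API spec = 0; EF_API spec = 11
ES_Backend dev = 0; EF_Backend dev = 14
ES_Frontend dev = 0; EF_Frontend dev = 4
ES_Database migration = 0; EF_Database migration = 13
ES_Unit tests = 14; EF_Unit tests = 14+15 = 29
ES_Integration tests = 13; EF_Integration tests = 13+15 = 28
ES_Code review = 28; EF_Code review = 28+15 = 43
ES_Security audit = max(EF_Architecture design=10, EF_API spec=11, EF_Backend dev=14, EF_Frontend dev=4, EF_Unit tests=29, EF_Code review=43) = 43; EF_Security audit = 43+8 = 51
Expected project duration μ = 51 days. Critical path: Database migration → Integration tests → Code review → Security audit.

Backward pass:
LF_Security audit = 51; LS_Security audit = 51−8 = 43
LF_Code review = LS_Security audit = 43; LS_Code review = 43−15 = 28
LF_Integration tests = LS_Code review = 28; LS_Integration tests = 28−15 = 13
LF_Unit tests = LS_Security audit = 43; LS_Unit tests = 43−15 = 28
LF_Database migration = LS_Integration tests = 13; LS_Database migration = 13−13 = 0
LF_Frontend dev = LS_Security audit = 43; LS_Frontend dev = 43−4 = 39
LF_Backend dev = min(LS_Unit tests=28, LS_Security audit=43) = 28; LS_Backend dev = 28−14 = 14
LF_API spec = LS_Security audit = 43; LS_API spec = 43−11 = 32
LF_Architecture design = LS_Security audit = 43; LS_Architecture design = 43−10 = 33
Slack_Backend dev = LS_Backend dev − ES_Backend dev = 14 − 0 = 14

14 days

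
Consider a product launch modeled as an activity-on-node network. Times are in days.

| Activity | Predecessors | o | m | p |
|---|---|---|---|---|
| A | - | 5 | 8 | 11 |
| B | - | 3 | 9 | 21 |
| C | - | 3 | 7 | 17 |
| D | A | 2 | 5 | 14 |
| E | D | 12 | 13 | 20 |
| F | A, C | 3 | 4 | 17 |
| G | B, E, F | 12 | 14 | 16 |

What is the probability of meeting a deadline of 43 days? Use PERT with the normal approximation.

te_A = (5 + 4·8 + 11)/6 = 48/6 = 8; σ²_A = ((11−5)/6)² = 1.000
te_B = (3 + 4·9 + 21)/6 = 60/6 = 10; σ²_B = ((21−3)/6)² = 9.000
te_C = (3 + 4·7 + 17)/6 = 48/6 = 8; σ²_C = ((17−3)/6)² = 5.444
te_D = (2 + 4·5 + 14)/6 = 36/6 = 6; σ²_D = ((14−2)/6)² = 4.000
te_E = (12 + 4·13 + 20)/6 = 84/6 = 14; σ²_E = ((20−12)/6)² = 1.778
te_F = (3 + 4·4 + 17)/6 = 36/6 = 6; σ²_F = ((17−3)/6)² = 5.444
te_G = (12 + 4·14 + 16)/6 = 84/6 = 14; σ²_G = ((16−12)/6)² = 0.444

Forward pass:
ES_A = 0; EF_A = 8
ES_B = 0; EF_B = 10
ES_C = 0; EF_C = 8
ES_D = 8; EF_D = 8+6 = 14
ES_E = 14; EF_E = 14+14 = 28
ES_F = max(EF_A=8, EF_C=8) = 8; EF_F = 8+6 = 14
ES_G = max(EF_B=10, EF_E=28, EF_F=14) = 28; EF_G = 28+14 = 42
Expected project duration μ = 42 days. Critical path: A → D → E → G.

Variance along critical path = 1.000 + 4.000 + 1.778 + 0.444 = 7.222; σ = √7.222 = 2.687 days.
Z = (43 − 42) / 2.687 = 0.372
P(T ≤ 43) = Φ(0.372) ≈ 0.645

0.645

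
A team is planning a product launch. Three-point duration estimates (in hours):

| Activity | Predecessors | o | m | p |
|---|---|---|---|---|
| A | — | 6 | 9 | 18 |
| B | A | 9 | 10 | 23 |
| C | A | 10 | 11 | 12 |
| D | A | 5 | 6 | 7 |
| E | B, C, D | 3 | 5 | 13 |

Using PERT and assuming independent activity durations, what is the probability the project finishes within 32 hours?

te_A = (6 + 4·9 + 18)/6 = 60/6 = 10; σ²_A = ((18−6)/6)² = 4.000
te_B = (9 + 4·10 + 23)/6 = 72/6 = 12; σ²_B = ((23−9)/6)² = 5.444
te_C = (10 + 4·11 + 12)/6 = 66/6 = 11; σ²_C = ((12−10)/6)² = 0.111
te_D = (5 + 4·6 + 7)/6 = 36/6 = 6; σ²_D = ((7−5)/6)² = 0.111
te_E = (3 + 4·5 + 13)/6 = 36/6 = 6; σ²_E = ((13−3)/6)² = 2.778

Forward pass:
ES_A = 0; EF_A = 10
ES_B = 10; EF_B = 10+12 = 22
ES_C = 10; EF_C = 10+11 = 21
ES_D = 10; EF_D = 10+6 = 16
ES_E = max(EF_B=22, EF_C=21, EF_D=16) = 22; EF_E = 22+6 = 28
Expected project duration μ = 28 hours. Critical path: A → B → E.

Variance along critical path = 4.000 + 5.444 + 2.778 = 12.222; σ = √12.222 = 3.496 hours.
Z = (32 − 28) / 3.496 = 1.144
P(T ≤ 32) = Φ(1.144) ≈ 0.874

0.874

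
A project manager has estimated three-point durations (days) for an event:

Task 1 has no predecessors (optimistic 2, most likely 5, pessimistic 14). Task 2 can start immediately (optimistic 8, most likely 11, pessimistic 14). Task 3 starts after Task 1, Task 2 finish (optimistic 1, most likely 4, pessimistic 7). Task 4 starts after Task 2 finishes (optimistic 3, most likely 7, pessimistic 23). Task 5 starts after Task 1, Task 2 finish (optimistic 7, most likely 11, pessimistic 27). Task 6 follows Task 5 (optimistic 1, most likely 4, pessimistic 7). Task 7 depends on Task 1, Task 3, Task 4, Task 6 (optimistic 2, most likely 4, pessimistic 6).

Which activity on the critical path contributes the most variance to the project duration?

Task 5

te_Task 1 = (2 + 4·5 + 14)/6 = 36/6 = 6; σ²_Task 1 = ((14−2)/6)² = 4.000
te_Task 2 = (8 + 4·11 + 14)/6 = 66/6 = 11; σ²_Task 2 = ((14−8)/6)² = 1.000
te_Task 3 = (1 + 4·4 + 7)/6 = 24/6 = 4; σ²_Task 3 = ((7−1)/6)² = 1.000
te_Task 4 = (3 + 4·7 + 23)/6 = 54/6 = 9; σ²_Task 4 = ((23−3)/6)² = 11.111
te_Task 5 = (7 + 4·11 + 27)/6 = 78/6 = 13; σ²_Task 5 = ((27−7)/6)² = 11.111
te_Task 6 = (1 + 4·4 + 7)/6 = 24/6 = 4; σ²_Task 6 = ((7−1)/6)² = 1.000
te_Task 7 = (2 + 4·4 + 6)/6 = 24/6 = 4; σ²_Task 7 = ((6−2)/6)² = 0.444

Forward pass:
ES_Task 1 = 0; EF_Task 1 = 6
ES_Task 2 = 0; EF_Task 2 = 11
ES_Task 3 = max(EF_Task 1=6, EF_Task 2=11) = 11; EF_Task 3 = 11+4 = 15
ES_Task 4 = 11; EF_Task 4 = 11+9 = 20
ES_Task 5 = max(EF_Task 1=6, EF_Task 2=11) = 11; EF_Task 5 = 11+13 = 24
ES_Task 6 = 24; EF_Task 6 = 24+4 = 28
ES_Task 7 = max(EF_Task 1=6, EF_Task 3=15, EF_Task 4=20, EF_Task 6=28) = 28; EF_Task 7 = 28+4 = 32
Expected project duration μ = 32 days. Critical path: Task 2 → Task 5 → Task 6 → Task 7.

Variances on critical path: σ²_Task 2=1.000, σ²_Task 5=11.111, σ²_Task 6=1.000, σ²_Task 7=0.444.
Largest is σ²_Task 5 = 11.111.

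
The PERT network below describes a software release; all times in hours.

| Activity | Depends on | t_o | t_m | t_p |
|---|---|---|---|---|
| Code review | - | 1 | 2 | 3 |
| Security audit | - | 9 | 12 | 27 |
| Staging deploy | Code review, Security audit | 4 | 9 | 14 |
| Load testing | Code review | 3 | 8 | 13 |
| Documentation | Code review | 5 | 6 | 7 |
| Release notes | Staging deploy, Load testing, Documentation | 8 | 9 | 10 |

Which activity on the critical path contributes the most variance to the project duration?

Security audit

te_Code review = (1 + 4·2 + 3)/6 = 12/6 = 2; σ²_Code review = ((3−1)/6)² = 0.111
te_Security audit = (9 + 4·12 + 27)/6 = 84/6 = 14; σ²_Security audit = ((27−9)/6)² = 9.000
te_Staging deploy = (4 + 4·9 + 14)/6 = 54/6 = 9; σ²_Staging deploy = ((14−4)/6)² = 2.778
te_Load testing = (3 + 4·8 + 13)/6 = 48/6 = 8; σ²_Load testing = ((13−3)/6)² = 2.778
te_Documentation = (5 + 4·6 + 7)/6 = 36/6 = 6; σ²_Documentation = ((7−5)/6)² = 0.111
te_Release notes = (8 + 4·9 + 10)/6 = 54/6 = 9; σ²_Release notes = ((10−8)/6)² = 0.111

Forward pass:
ES_Code review = 0; EF_Code review = 2
ES_Security audit = 0; EF_Security audit = 14
ES_Staging deploy = max(EF_Code review=2, EF_Security audit=14) = 14; EF_Staging deploy = 14+9 = 23
ES_Load testing = 2; EF_Load testing = 2+8 = 10
ES_Documentation = 2; EF_Documentation = 2+6 = 8
ES_Release notes = max(EF_Staging deploy=23, EF_Load testing=10, EF_Documentation=8) = 23; EF_Release notes = 23+9 = 32
Expected project duration μ = 32 hours. Critical path: Security audit → Staging deploy → Release notes.

Variances on critical path: σ²_Security audit=9.000, σ²_Staging deploy=2.778, σ²_Release notes=0.111.
Largest is σ²_Security audit = 9.000.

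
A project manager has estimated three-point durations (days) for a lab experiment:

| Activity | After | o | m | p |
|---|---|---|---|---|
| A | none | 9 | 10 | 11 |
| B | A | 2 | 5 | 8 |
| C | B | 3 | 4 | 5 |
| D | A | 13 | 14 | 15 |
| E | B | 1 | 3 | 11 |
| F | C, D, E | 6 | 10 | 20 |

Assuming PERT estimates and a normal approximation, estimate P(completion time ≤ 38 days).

0.896

te_A = (9 + 4·10 + 11)/6 = 60/6 = 10; σ²_A = ((11−9)/6)² = 0.111
te_B = (2 + 4·5 + 8)/6 = 30/6 = 5; σ²_B = ((8−2)/6)² = 1.000
te_C = (3 + 4·4 + 5)/6 = 24/6 = 4; σ²_C = ((5−3)/6)² = 0.111
te_D = (13 + 4·14 + 15)/6 = 84/6 = 14; σ²_D = ((15−13)/6)² = 0.111
te_E = (1 + 4·3 + 11)/6 = 24/6 = 4; σ²_E = ((11−1)/6)² = 2.778
te_F = (6 + 4·10 + 20)/6 = 66/6 = 11; σ²_F = ((20−6)/6)² = 5.444

Forward pass:
ES_A = 0; EF_A = 10
ES_B = 10; EF_B = 10+5 = 15
ES_C = 15; EF_C = 15+4 = 19
ES_D = 10; EF_D = 10+14 = 24
ES_E = 15; EF_E = 15+4 = 19
ES_F = max(EF_C=19, EF_D=24, EF_E=19) = 24; EF_F = 24+11 = 35
Expected project duration μ = 35 days. Critical path: A → D → F.

Variance along critical path = 0.111 + 0.111 + 5.444 = 5.667; σ = √5.667 = 2.380 days.
Z = (38 − 35) / 2.380 = 1.260
P(T ≤ 38) = Φ(1.260) ≈ 0.896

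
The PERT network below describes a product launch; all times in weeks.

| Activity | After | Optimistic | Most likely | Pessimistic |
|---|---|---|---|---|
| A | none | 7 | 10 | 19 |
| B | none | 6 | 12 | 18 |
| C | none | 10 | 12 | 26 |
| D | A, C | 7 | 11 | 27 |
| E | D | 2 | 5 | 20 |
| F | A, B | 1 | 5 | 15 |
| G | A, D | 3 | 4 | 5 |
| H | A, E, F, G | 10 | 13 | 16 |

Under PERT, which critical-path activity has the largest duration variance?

D

te_A = (7 + 4·10 + 19)/6 = 66/6 = 11; σ²_A = ((19−7)/6)² = 4.000
te_B = (6 + 4·12 + 18)/6 = 72/6 = 12; σ²_B = ((18−6)/6)² = 4.000
te_C = (10 + 4·12 + 26)/6 = 84/6 = 14; σ²_C = ((26−10)/6)² = 7.111
te_D = (7 + 4·11 + 27)/6 = 78/6 = 13; σ²_D = ((27−7)/6)² = 11.111
te_E = (2 + 4·5 + 20)/6 = 42/6 = 7; σ²_E = ((20−2)/6)² = 9.000
te_F = (1 + 4·5 + 15)/6 = 36/6 = 6; σ²_F = ((15−1)/6)² = 5.444
te_G = (3 + 4·4 + 5)/6 = 24/6 = 4; σ²_G = ((5−3)/6)² = 0.111
te_H = (10 + 4·13 + 16)/6 = 78/6 = 13; σ²_H = ((16−10)/6)² = 1.000

Forward pass:
ES_A = 0; EF_A = 11
ES_B = 0; EF_B = 12
ES_C = 0; EF_C = 14
ES_D = max(EF_A=11, EF_C=14) = 14; EF_D = 14+13 = 27
ES_E = 27; EF_E = 27+7 = 34
ES_F = max(EF_A=11, EF_B=12) = 12; EF_F = 12+6 = 18
ES_G = max(EF_A=11, EF_D=27) = 27; EF_G = 27+4 = 31
ES_H = max(EF_A=11, EF_E=34, EF_F=18, EF_G=31) = 34; EF_H = 34+13 = 47
Expected project duration μ = 47 weeks. Critical path: C → D → E → H.

Variances on critical path: σ²_C=7.111, σ²_D=11.111, σ²_E=9.000, σ²_H=1.000.
Largest is σ²_D = 11.111.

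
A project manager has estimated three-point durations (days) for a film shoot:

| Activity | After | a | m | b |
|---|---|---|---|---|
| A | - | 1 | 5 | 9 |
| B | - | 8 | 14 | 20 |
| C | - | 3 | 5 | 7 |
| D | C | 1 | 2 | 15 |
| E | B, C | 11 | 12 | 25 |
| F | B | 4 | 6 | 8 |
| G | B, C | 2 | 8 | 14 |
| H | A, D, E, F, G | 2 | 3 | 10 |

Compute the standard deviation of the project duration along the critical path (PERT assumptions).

te_A = (1 + 4·5 + 9)/6 = 30/6 = 5; σ²_A = ((9−1)/6)² = 1.778
te_B = (8 + 4·14 + 20)/6 = 84/6 = 14; σ²_B = ((20−8)/6)² = 4.000
te_C = (3 + 4·5 + 7)/6 = 30/6 = 5; σ²_C = ((7−3)/6)² = 0.444
te_D = (1 + 4·2 + 15)/6 = 24/6 = 4; σ²_D = ((15−1)/6)² = 5.444
te_E = (11 + 4·12 + 25)/6 = 84/6 = 14; σ²_E = ((25−11)/6)² = 5.444
te_F = (4 + 4·6 + 8)/6 = 36/6 = 6; σ²_F = ((8−4)/6)² = 0.444
te_G = (2 + 4·8 + 14)/6 = 48/6 = 8; σ²_G = ((14−2)/6)² = 4.000
te_H = (2 + 4·3 + 10)/6 = 24/6 = 4; σ²_H = ((10−2)/6)² = 1.778

Forward pass:
ES_A = 0; EF_A = 5
ES_B = 0; EF_B = 14
ES_C = 0; EF_C = 5
ES_D = 5; EF_D = 5+4 = 9
ES_E = max(EF_B=14, EF_C=5) = 14; EF_E = 14+14 = 28
ES_F = 14; EF_F = 14+6 = 20
ES_G = max(EF_B=14, EF_C=5) = 14; EF_G = 14+8 = 22
ES_H = max(EF_A=5, EF_D=9, EF_E=28, EF_F=20, EF_G=22) = 28; EF_H = 28+4 = 32
Expected project duration μ = 32 days. Critical path: B → E → H.

Variance along critical path = 4.000 + 5.444 + 1.778 = 11.222
σ = √11.222 = 3.350 days

3.35 days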